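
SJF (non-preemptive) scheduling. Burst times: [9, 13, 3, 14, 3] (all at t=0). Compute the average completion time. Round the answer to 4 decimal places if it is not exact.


SJF order (ascending): [3, 3, 9, 13, 14]
Completion times:
  Job 1: burst=3, C=3
  Job 2: burst=3, C=6
  Job 3: burst=9, C=15
  Job 4: burst=13, C=28
  Job 5: burst=14, C=42
Average completion = 94/5 = 18.8

18.8


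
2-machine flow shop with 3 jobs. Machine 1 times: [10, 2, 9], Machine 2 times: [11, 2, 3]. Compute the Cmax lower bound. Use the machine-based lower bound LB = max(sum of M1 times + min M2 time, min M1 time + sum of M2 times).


LB1 = sum(M1 times) + min(M2 times) = 21 + 2 = 23
LB2 = min(M1 times) + sum(M2 times) = 2 + 16 = 18
Lower bound = max(LB1, LB2) = max(23, 18) = 23

23


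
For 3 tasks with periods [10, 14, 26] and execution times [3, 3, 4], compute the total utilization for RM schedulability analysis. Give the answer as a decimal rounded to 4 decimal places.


Compute individual utilizations (exact fractions):
  Task 1: C/T = 3/10 (approx. 0.3)
  Task 2: C/T = 3/14 (approx. 0.2143)
  Task 3: C/T = 4/26 = 2/13 (approx. 0.1538)
Total utilization U = 3/10 + 3/14 + 2/13 = 304/455
Rounded to 4 decimal places: U = 0.6681
RM (Liu & Layland) bound for 3 tasks = 0.779763; compare with U = 304/455 (approx. 0.668132)
U <= bound, so schedulable by RM sufficient condition.

0.6681


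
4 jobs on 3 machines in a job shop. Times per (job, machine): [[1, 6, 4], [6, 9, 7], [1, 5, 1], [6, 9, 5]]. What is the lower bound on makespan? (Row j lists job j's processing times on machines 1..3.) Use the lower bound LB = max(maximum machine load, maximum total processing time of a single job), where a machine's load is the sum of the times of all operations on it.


Machine loads:
  Machine 1: 1 + 6 + 1 + 6 = 14
  Machine 2: 6 + 9 + 5 + 9 = 29
  Machine 3: 4 + 7 + 1 + 5 = 17
Max machine load = 29
Job totals:
  Job 1: 11
  Job 2: 22
  Job 3: 7
  Job 4: 20
Max job total = 22
Lower bound = max(29, 22) = 29

29


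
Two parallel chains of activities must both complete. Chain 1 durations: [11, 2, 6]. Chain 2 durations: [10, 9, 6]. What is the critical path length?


Path A total = 11 + 2 + 6 = 19
Path B total = 10 + 9 + 6 = 25
Critical path = longest path = max(19, 25) = 25

25


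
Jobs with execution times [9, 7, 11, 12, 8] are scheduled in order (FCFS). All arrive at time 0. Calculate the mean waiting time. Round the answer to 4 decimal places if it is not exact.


FCFS order (as given): [9, 7, 11, 12, 8]
Waiting times:
  Job 1: wait = 0
  Job 2: wait = 9
  Job 3: wait = 16
  Job 4: wait = 27
  Job 5: wait = 39
Sum of waiting times = 91
Average waiting time = 91/5 = 18.2

18.2


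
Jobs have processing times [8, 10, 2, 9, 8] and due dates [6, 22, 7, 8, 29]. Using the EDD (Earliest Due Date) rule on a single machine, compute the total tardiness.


Sort by due date (EDD order): [(8, 6), (2, 7), (9, 8), (10, 22), (8, 29)]
Compute completion times and tardiness:
  Job 1: p=8, d=6, C=8, tardiness=max(0,8-6)=2
  Job 2: p=2, d=7, C=10, tardiness=max(0,10-7)=3
  Job 3: p=9, d=8, C=19, tardiness=max(0,19-8)=11
  Job 4: p=10, d=22, C=29, tardiness=max(0,29-22)=7
  Job 5: p=8, d=29, C=37, tardiness=max(0,37-29)=8
Total tardiness = 31

31


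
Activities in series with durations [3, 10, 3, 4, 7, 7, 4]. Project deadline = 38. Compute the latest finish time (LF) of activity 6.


LF(activity 6) = deadline - sum of successor durations
Successors: activities 7 through 7 with durations [4]
Sum of successor durations = 4
LF = 38 - 4 = 34

34


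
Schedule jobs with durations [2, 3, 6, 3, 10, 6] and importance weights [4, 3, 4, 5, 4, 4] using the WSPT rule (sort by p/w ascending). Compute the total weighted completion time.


Compute p/w ratios and sort ascending (WSPT): [(2, 4), (3, 5), (3, 3), (6, 4), (6, 4), (10, 4)]
Compute weighted completion times:
  Job (p=2,w=4): C=2, w*C=4*2=8
  Job (p=3,w=5): C=5, w*C=5*5=25
  Job (p=3,w=3): C=8, w*C=3*8=24
  Job (p=6,w=4): C=14, w*C=4*14=56
  Job (p=6,w=4): C=20, w*C=4*20=80
  Job (p=10,w=4): C=30, w*C=4*30=120
Total weighted completion time = 313

313


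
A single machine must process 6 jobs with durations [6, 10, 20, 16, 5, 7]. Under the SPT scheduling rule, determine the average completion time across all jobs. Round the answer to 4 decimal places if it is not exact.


Sort jobs by processing time (SPT order): [5, 6, 7, 10, 16, 20]
Compute completion times sequentially:
  Job 1: processing = 5, completes at 5
  Job 2: processing = 6, completes at 11
  Job 3: processing = 7, completes at 18
  Job 4: processing = 10, completes at 28
  Job 5: processing = 16, completes at 44
  Job 6: processing = 20, completes at 64
Sum of completion times = 170
Average completion time = 170/6 = 28.3333

28.3333


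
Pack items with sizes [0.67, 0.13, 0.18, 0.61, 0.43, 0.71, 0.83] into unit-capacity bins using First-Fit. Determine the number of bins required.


Place items sequentially using First-Fit:
  Item 0.67 -> new Bin 1
  Item 0.13 -> Bin 1 (now 0.8)
  Item 0.18 -> Bin 1 (now 0.98)
  Item 0.61 -> new Bin 2
  Item 0.43 -> new Bin 3
  Item 0.71 -> new Bin 4
  Item 0.83 -> new Bin 5
Total bins used = 5

5


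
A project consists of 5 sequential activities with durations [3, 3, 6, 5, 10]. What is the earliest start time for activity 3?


Activity 3 starts after activities 1 through 2 complete.
Predecessor durations: [3, 3]
ES = 3 + 3 = 6

6


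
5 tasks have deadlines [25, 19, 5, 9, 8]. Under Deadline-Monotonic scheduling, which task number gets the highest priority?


Sort tasks by relative deadline (ascending):
  Task 3: deadline = 5
  Task 5: deadline = 8
  Task 4: deadline = 9
  Task 2: deadline = 19
  Task 1: deadline = 25
Priority order (highest first): [3, 5, 4, 2, 1]
Highest priority task = 3

3


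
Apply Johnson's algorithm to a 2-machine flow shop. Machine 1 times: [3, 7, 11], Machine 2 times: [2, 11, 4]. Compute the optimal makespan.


Apply Johnson's rule:
  Group 1 (a <= b): [(2, 7, 11)]
  Group 2 (a > b): [(3, 11, 4), (1, 3, 2)]
Optimal job order: [2, 3, 1]
Schedule:
  Job 2: M1 done at 7, M2 done at 18
  Job 3: M1 done at 18, M2 done at 22
  Job 1: M1 done at 21, M2 done at 24
Makespan = 24

24


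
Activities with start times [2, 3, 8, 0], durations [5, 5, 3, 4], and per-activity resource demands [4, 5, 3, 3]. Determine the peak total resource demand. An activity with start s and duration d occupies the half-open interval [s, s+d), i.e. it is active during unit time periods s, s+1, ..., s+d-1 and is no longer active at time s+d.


Each activity i is active on [start_i, start_i + duration_i).
Compute total resource usage per time slot:
  t=0: active resources = [3], total = 3
  t=1: active resources = [3], total = 3
  t=2: active resources = [4, 3], total = 7
  t=3: active resources = [4, 5, 3], total = 12
  t=4: active resources = [4, 5], total = 9
  t=5: active resources = [4, 5], total = 9
  t=6: active resources = [4, 5], total = 9
  t=7: active resources = [5], total = 5
  t=8: active resources = [3], total = 3
  t=9: active resources = [3], total = 3
  t=10: active resources = [3], total = 3
Peak resource demand = 12

12


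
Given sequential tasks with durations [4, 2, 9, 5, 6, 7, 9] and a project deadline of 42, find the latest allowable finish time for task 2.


LF(activity 2) = deadline - sum of successor durations
Successors: activities 3 through 7 with durations [9, 5, 6, 7, 9]
Sum of successor durations = 36
LF = 42 - 36 = 6

6


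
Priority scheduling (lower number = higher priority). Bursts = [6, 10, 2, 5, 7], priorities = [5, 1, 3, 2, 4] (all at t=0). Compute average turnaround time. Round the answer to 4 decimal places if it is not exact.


Sort by priority (ascending = highest first):
Order: [(1, 10), (2, 5), (3, 2), (4, 7), (5, 6)]
Completion times:
  Priority 1, burst=10, C=10
  Priority 2, burst=5, C=15
  Priority 3, burst=2, C=17
  Priority 4, burst=7, C=24
  Priority 5, burst=6, C=30
Average turnaround = 96/5 = 19.2

19.2


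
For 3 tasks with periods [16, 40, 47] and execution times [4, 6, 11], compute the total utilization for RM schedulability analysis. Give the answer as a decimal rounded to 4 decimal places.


Compute individual utilizations (exact fractions):
  Task 1: C/T = 4/16 = 1/4 (approx. 0.25)
  Task 2: C/T = 6/40 = 3/20 (approx. 0.15)
  Task 3: C/T = 11/47 (approx. 0.234)
Total utilization U = 1/4 + 3/20 + 11/47 = 149/235
Rounded to 4 decimal places: U = 0.6340
RM (Liu & Layland) bound for 3 tasks = 0.779763; compare with U = 149/235 (approx. 0.634043)
U <= bound, so schedulable by RM sufficient condition.

0.6340


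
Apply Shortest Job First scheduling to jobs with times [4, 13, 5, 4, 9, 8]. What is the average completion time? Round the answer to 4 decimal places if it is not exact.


SJF order (ascending): [4, 4, 5, 8, 9, 13]
Completion times:
  Job 1: burst=4, C=4
  Job 2: burst=4, C=8
  Job 3: burst=5, C=13
  Job 4: burst=8, C=21
  Job 5: burst=9, C=30
  Job 6: burst=13, C=43
Average completion = 119/6 = 19.8333

19.8333


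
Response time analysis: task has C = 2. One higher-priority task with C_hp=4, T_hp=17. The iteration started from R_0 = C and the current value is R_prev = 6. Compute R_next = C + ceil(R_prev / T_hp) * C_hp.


R_next = C + ceil(R_prev / T_hp) * C_hp
ceil(6 / 17) = ceil(0.3529) = 1
Interference = 1 * 4 = 4
R_next = 2 + 4 = 6
R_next = R_prev, so the iteration has converged (response time = 6).

6


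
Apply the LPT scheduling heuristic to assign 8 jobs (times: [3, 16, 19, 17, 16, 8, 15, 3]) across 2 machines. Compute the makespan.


Sort jobs in decreasing order (LPT): [19, 17, 16, 16, 15, 8, 3, 3]
Assign each job to the least loaded machine:
  Machine 1: jobs [19, 16, 8, 3, 3], load = 49
  Machine 2: jobs [17, 16, 15], load = 48
Makespan = max load = 49

49


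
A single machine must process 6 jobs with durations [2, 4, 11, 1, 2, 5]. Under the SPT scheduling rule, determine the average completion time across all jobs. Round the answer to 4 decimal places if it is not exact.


Sort jobs by processing time (SPT order): [1, 2, 2, 4, 5, 11]
Compute completion times sequentially:
  Job 1: processing = 1, completes at 1
  Job 2: processing = 2, completes at 3
  Job 3: processing = 2, completes at 5
  Job 4: processing = 4, completes at 9
  Job 5: processing = 5, completes at 14
  Job 6: processing = 11, completes at 25
Sum of completion times = 57
Average completion time = 57/6 = 9.5

9.5


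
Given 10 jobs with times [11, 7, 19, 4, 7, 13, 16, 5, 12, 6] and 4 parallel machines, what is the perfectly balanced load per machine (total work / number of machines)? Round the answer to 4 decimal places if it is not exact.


Total processing time = 11 + 7 + 19 + 4 + 7 + 13 + 16 + 5 + 12 + 6 = 100
Number of machines = 4
Ideal balanced load = 100 / 4 = 25.0

25.0


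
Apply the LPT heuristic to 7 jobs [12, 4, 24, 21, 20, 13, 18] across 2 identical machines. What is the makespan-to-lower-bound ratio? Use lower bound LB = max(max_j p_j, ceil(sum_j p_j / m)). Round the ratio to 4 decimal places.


LPT order: [24, 21, 20, 18, 13, 12, 4]
Machine loads after assignment: [58, 54]
LPT makespan = 58
Lower bound = max(max_job, ceil(total/2)) = max(24, 56) = 56
Ratio = 58 / 56 = 1.0357

1.0357


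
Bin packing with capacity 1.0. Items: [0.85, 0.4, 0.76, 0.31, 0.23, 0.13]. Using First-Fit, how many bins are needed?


Place items sequentially using First-Fit:
  Item 0.85 -> new Bin 1
  Item 0.4 -> new Bin 2
  Item 0.76 -> new Bin 3
  Item 0.31 -> Bin 2 (now 0.71)
  Item 0.23 -> Bin 2 (now 0.94)
  Item 0.13 -> Bin 1 (now 0.98)
Total bins used = 3

3


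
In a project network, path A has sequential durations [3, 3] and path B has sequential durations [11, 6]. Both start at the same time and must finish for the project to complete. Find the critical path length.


Path A total = 3 + 3 = 6
Path B total = 11 + 6 = 17
Critical path = longest path = max(6, 17) = 17

17


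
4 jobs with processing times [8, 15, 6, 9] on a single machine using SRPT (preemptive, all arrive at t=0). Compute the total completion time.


Since all jobs arrive at t=0, SRPT equals SPT ordering.
SPT order: [6, 8, 9, 15]
Completion times:
  Job 1: p=6, C=6
  Job 2: p=8, C=14
  Job 3: p=9, C=23
  Job 4: p=15, C=38
Total completion time = 6 + 14 + 23 + 38 = 81

81


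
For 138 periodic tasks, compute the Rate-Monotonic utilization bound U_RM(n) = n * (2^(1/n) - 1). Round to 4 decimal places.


Compute 2^(1/138) = 1.0050354411
Subtract 1: 1.0050354411 - 1 = 0.0050354411
Multiply by n: 138 * 0.0050354411 = 0.6948908718
Round to 4 dp: 0.6949

0.6949


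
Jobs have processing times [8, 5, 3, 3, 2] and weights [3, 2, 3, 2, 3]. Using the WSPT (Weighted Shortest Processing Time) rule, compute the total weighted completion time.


Compute p/w ratios and sort ascending (WSPT): [(2, 3), (3, 3), (3, 2), (5, 2), (8, 3)]
Compute weighted completion times:
  Job (p=2,w=3): C=2, w*C=3*2=6
  Job (p=3,w=3): C=5, w*C=3*5=15
  Job (p=3,w=2): C=8, w*C=2*8=16
  Job (p=5,w=2): C=13, w*C=2*13=26
  Job (p=8,w=3): C=21, w*C=3*21=63
Total weighted completion time = 126

126


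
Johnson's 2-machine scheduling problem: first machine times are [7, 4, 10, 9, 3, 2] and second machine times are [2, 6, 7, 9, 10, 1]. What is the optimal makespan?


Apply Johnson's rule:
  Group 1 (a <= b): [(5, 3, 10), (2, 4, 6), (4, 9, 9)]
  Group 2 (a > b): [(3, 10, 7), (1, 7, 2), (6, 2, 1)]
Optimal job order: [5, 2, 4, 3, 1, 6]
Schedule:
  Job 5: M1 done at 3, M2 done at 13
  Job 2: M1 done at 7, M2 done at 19
  Job 4: M1 done at 16, M2 done at 28
  Job 3: M1 done at 26, M2 done at 35
  Job 1: M1 done at 33, M2 done at 37
  Job 6: M1 done at 35, M2 done at 38
Makespan = 38

38


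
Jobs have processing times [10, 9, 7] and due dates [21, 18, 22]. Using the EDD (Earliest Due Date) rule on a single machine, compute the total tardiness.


Sort by due date (EDD order): [(9, 18), (10, 21), (7, 22)]
Compute completion times and tardiness:
  Job 1: p=9, d=18, C=9, tardiness=max(0,9-18)=0
  Job 2: p=10, d=21, C=19, tardiness=max(0,19-21)=0
  Job 3: p=7, d=22, C=26, tardiness=max(0,26-22)=4
Total tardiness = 4

4


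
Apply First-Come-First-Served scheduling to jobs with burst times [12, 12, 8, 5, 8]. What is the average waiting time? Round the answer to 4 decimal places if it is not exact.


FCFS order (as given): [12, 12, 8, 5, 8]
Waiting times:
  Job 1: wait = 0
  Job 2: wait = 12
  Job 3: wait = 24
  Job 4: wait = 32
  Job 5: wait = 37
Sum of waiting times = 105
Average waiting time = 105/5 = 21.0

21.0


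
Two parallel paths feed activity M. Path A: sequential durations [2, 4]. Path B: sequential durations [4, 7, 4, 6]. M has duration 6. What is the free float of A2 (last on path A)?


ES(A2) = sum of predecessors on chain A = 2
EF(A2) = ES + duration = 2 + 4 = 6
Successor of A2 is M. ES(M) = max(sum(A), sum(B)) = max(6, 21) = 21
Free float = ES(successor) - EF(current) = 21 - 6 = 15

15


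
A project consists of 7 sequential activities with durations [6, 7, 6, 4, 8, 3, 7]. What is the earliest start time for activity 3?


Activity 3 starts after activities 1 through 2 complete.
Predecessor durations: [6, 7]
ES = 6 + 7 = 13

13


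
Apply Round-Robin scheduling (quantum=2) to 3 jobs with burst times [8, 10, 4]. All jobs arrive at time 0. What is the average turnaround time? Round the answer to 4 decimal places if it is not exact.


Time quantum = 2
Execution trace:
  J1 runs 2 units, time = 2
  J2 runs 2 units, time = 4
  J3 runs 2 units, time = 6
  J1 runs 2 units, time = 8
  J2 runs 2 units, time = 10
  J3 runs 2 units, time = 12
  J1 runs 2 units, time = 14
  J2 runs 2 units, time = 16
  J1 runs 2 units, time = 18
  J2 runs 2 units, time = 20
  J2 runs 2 units, time = 22
Finish times: [18, 22, 12]
Average turnaround = 52/3 = 17.3333

17.3333


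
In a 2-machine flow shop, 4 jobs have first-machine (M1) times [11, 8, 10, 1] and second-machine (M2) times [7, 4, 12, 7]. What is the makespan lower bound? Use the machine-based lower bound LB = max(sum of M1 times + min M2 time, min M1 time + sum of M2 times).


LB1 = sum(M1 times) + min(M2 times) = 30 + 4 = 34
LB2 = min(M1 times) + sum(M2 times) = 1 + 30 = 31
Lower bound = max(LB1, LB2) = max(34, 31) = 34

34


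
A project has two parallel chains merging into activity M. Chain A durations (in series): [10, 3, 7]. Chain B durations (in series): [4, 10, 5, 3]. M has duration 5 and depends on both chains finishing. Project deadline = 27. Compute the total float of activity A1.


Forward pass: ES(A1) = sum of predecessors on chain A = 0
EF = ES + duration = 0 + 10 = 10
Backward pass: LF(M) = deadline = 27; LS(M) = 27 - 5 = 22
LF(A1) = LS(M) - sum(successors on chain A) = 22 - 10 = 12
LS = LF - duration = 12 - 10 = 2
Total float = LS - ES = 2 - 0 = 2

2


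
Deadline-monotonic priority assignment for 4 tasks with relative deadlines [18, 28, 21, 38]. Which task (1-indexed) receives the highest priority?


Sort tasks by relative deadline (ascending):
  Task 1: deadline = 18
  Task 3: deadline = 21
  Task 2: deadline = 28
  Task 4: deadline = 38
Priority order (highest first): [1, 3, 2, 4]
Highest priority task = 1

1


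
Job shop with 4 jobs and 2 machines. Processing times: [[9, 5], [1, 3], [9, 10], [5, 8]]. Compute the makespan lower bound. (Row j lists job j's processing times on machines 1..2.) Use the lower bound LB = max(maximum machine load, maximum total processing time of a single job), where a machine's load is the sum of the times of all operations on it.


Machine loads:
  Machine 1: 9 + 1 + 9 + 5 = 24
  Machine 2: 5 + 3 + 10 + 8 = 26
Max machine load = 26
Job totals:
  Job 1: 14
  Job 2: 4
  Job 3: 19
  Job 4: 13
Max job total = 19
Lower bound = max(26, 19) = 26

26


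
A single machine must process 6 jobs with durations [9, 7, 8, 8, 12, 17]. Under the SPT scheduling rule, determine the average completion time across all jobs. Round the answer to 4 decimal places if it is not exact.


Sort jobs by processing time (SPT order): [7, 8, 8, 9, 12, 17]
Compute completion times sequentially:
  Job 1: processing = 7, completes at 7
  Job 2: processing = 8, completes at 15
  Job 3: processing = 8, completes at 23
  Job 4: processing = 9, completes at 32
  Job 5: processing = 12, completes at 44
  Job 6: processing = 17, completes at 61
Sum of completion times = 182
Average completion time = 182/6 = 30.3333

30.3333


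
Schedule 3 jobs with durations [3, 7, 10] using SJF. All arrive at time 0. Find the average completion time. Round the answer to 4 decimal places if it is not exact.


SJF order (ascending): [3, 7, 10]
Completion times:
  Job 1: burst=3, C=3
  Job 2: burst=7, C=10
  Job 3: burst=10, C=20
Average completion = 33/3 = 11.0

11.0


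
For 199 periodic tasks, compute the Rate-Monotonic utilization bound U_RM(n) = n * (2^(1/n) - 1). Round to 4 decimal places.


Compute 2^(1/199) = 1.0034892249
Subtract 1: 1.0034892249 - 1 = 0.0034892249
Multiply by n: 199 * 0.0034892249 = 0.6943557551
Round to 4 dp: 0.6944

0.6944


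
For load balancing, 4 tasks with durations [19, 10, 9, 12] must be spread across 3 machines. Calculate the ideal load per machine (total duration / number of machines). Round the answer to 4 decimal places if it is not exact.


Total processing time = 19 + 10 + 9 + 12 = 50
Number of machines = 3
Ideal balanced load = 50 / 3 = 16.6667

16.6667


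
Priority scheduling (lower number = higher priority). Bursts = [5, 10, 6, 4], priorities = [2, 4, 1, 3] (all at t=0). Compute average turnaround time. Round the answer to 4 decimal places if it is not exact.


Sort by priority (ascending = highest first):
Order: [(1, 6), (2, 5), (3, 4), (4, 10)]
Completion times:
  Priority 1, burst=6, C=6
  Priority 2, burst=5, C=11
  Priority 3, burst=4, C=15
  Priority 4, burst=10, C=25
Average turnaround = 57/4 = 14.25

14.25


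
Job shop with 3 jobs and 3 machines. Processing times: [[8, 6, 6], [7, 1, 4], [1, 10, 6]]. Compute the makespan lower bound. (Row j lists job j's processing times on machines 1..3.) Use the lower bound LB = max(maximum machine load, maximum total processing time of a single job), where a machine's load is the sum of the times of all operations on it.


Machine loads:
  Machine 1: 8 + 7 + 1 = 16
  Machine 2: 6 + 1 + 10 = 17
  Machine 3: 6 + 4 + 6 = 16
Max machine load = 17
Job totals:
  Job 1: 20
  Job 2: 12
  Job 3: 17
Max job total = 20
Lower bound = max(17, 20) = 20

20


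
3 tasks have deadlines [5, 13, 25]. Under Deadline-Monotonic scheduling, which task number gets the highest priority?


Sort tasks by relative deadline (ascending):
  Task 1: deadline = 5
  Task 2: deadline = 13
  Task 3: deadline = 25
Priority order (highest first): [1, 2, 3]
Highest priority task = 1

1


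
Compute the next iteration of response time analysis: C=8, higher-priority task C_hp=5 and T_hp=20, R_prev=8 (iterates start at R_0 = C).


R_next = C + ceil(R_prev / T_hp) * C_hp
ceil(8 / 20) = ceil(0.4) = 1
Interference = 1 * 5 = 5
R_next = 8 + 5 = 13

13


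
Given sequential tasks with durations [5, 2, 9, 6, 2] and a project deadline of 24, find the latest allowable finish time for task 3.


LF(activity 3) = deadline - sum of successor durations
Successors: activities 4 through 5 with durations [6, 2]
Sum of successor durations = 8
LF = 24 - 8 = 16

16


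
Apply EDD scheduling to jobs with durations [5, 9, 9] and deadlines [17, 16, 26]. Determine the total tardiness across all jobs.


Sort by due date (EDD order): [(9, 16), (5, 17), (9, 26)]
Compute completion times and tardiness:
  Job 1: p=9, d=16, C=9, tardiness=max(0,9-16)=0
  Job 2: p=5, d=17, C=14, tardiness=max(0,14-17)=0
  Job 3: p=9, d=26, C=23, tardiness=max(0,23-26)=0
Total tardiness = 0

0


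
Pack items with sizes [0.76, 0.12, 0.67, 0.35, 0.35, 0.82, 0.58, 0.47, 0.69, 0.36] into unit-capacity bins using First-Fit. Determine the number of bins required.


Place items sequentially using First-Fit:
  Item 0.76 -> new Bin 1
  Item 0.12 -> Bin 1 (now 0.88)
  Item 0.67 -> new Bin 2
  Item 0.35 -> new Bin 3
  Item 0.35 -> Bin 3 (now 0.7)
  Item 0.82 -> new Bin 4
  Item 0.58 -> new Bin 5
  Item 0.47 -> new Bin 6
  Item 0.69 -> new Bin 7
  Item 0.36 -> Bin 5 (now 0.94)
Total bins used = 7

7


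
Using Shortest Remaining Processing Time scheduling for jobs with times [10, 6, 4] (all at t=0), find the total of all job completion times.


Since all jobs arrive at t=0, SRPT equals SPT ordering.
SPT order: [4, 6, 10]
Completion times:
  Job 1: p=4, C=4
  Job 2: p=6, C=10
  Job 3: p=10, C=20
Total completion time = 4 + 10 + 20 = 34

34


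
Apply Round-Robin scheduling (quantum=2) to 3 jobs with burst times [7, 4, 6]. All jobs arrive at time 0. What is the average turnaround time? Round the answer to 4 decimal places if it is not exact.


Time quantum = 2
Execution trace:
  J1 runs 2 units, time = 2
  J2 runs 2 units, time = 4
  J3 runs 2 units, time = 6
  J1 runs 2 units, time = 8
  J2 runs 2 units, time = 10
  J3 runs 2 units, time = 12
  J1 runs 2 units, time = 14
  J3 runs 2 units, time = 16
  J1 runs 1 units, time = 17
Finish times: [17, 10, 16]
Average turnaround = 43/3 = 14.3333

14.3333


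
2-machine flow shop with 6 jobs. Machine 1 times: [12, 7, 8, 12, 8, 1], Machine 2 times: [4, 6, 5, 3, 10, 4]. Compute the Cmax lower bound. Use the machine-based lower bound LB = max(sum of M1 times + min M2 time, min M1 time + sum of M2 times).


LB1 = sum(M1 times) + min(M2 times) = 48 + 3 = 51
LB2 = min(M1 times) + sum(M2 times) = 1 + 32 = 33
Lower bound = max(LB1, LB2) = max(51, 33) = 51

51


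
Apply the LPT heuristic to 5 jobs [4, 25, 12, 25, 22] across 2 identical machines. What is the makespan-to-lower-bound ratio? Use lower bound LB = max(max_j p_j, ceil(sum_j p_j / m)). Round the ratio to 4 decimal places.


LPT order: [25, 25, 22, 12, 4]
Machine loads after assignment: [47, 41]
LPT makespan = 47
Lower bound = max(max_job, ceil(total/2)) = max(25, 44) = 44
Ratio = 47 / 44 = 1.0682

1.0682


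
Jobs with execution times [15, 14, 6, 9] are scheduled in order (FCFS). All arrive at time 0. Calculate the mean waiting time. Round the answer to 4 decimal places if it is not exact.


FCFS order (as given): [15, 14, 6, 9]
Waiting times:
  Job 1: wait = 0
  Job 2: wait = 15
  Job 3: wait = 29
  Job 4: wait = 35
Sum of waiting times = 79
Average waiting time = 79/4 = 19.75

19.75


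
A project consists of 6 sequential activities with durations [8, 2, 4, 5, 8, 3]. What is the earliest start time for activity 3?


Activity 3 starts after activities 1 through 2 complete.
Predecessor durations: [8, 2]
ES = 8 + 2 = 10

10


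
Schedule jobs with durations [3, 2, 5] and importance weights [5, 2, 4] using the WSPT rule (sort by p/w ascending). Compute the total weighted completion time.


Compute p/w ratios and sort ascending (WSPT): [(3, 5), (2, 2), (5, 4)]
Compute weighted completion times:
  Job (p=3,w=5): C=3, w*C=5*3=15
  Job (p=2,w=2): C=5, w*C=2*5=10
  Job (p=5,w=4): C=10, w*C=4*10=40
Total weighted completion time = 65

65


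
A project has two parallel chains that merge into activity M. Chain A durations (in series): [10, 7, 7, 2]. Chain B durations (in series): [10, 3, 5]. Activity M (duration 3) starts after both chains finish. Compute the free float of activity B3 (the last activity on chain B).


ES(B3) = sum of predecessors on chain B = 13
EF(B3) = ES + duration = 13 + 5 = 18
Successor of B3 is M. ES(M) = max(sum(A), sum(B)) = max(26, 18) = 26
Free float = ES(successor) - EF(current) = 26 - 18 = 8

8


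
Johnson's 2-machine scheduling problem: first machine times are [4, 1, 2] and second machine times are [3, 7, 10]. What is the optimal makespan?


Apply Johnson's rule:
  Group 1 (a <= b): [(2, 1, 7), (3, 2, 10)]
  Group 2 (a > b): [(1, 4, 3)]
Optimal job order: [2, 3, 1]
Schedule:
  Job 2: M1 done at 1, M2 done at 8
  Job 3: M1 done at 3, M2 done at 18
  Job 1: M1 done at 7, M2 done at 21
Makespan = 21

21


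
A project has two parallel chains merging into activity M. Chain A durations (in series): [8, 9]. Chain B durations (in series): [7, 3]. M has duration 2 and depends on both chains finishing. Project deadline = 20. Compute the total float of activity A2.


Forward pass: ES(A2) = sum of predecessors on chain A = 8
EF = ES + duration = 8 + 9 = 17
Backward pass: LF(M) = deadline = 20; LS(M) = 20 - 2 = 18
LF(A2) = LS(M) - sum(successors on chain A) = 18 - 0 = 18
LS = LF - duration = 18 - 9 = 9
Total float = LS - ES = 9 - 8 = 1

1


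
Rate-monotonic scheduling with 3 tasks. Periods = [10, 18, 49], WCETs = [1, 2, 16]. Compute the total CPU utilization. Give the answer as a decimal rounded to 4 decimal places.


Compute individual utilizations (exact fractions):
  Task 1: C/T = 1/10 (approx. 0.1)
  Task 2: C/T = 2/18 = 1/9 (approx. 0.1111)
  Task 3: C/T = 16/49 (approx. 0.3265)
Total utilization U = 1/10 + 1/9 + 16/49 = 2371/4410
Rounded to 4 decimal places: U = 0.5376
RM (Liu & Layland) bound for 3 tasks = 0.779763; compare with U = 2371/4410 (approx. 0.537642)
U <= bound, so schedulable by RM sufficient condition.

0.5376


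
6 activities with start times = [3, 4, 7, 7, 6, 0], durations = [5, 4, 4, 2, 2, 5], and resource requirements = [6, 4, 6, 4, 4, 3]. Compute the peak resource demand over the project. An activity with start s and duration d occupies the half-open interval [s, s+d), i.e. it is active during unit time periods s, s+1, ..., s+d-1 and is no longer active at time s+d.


Each activity i is active on [start_i, start_i + duration_i).
Compute total resource usage per time slot:
  t=0: active resources = [3], total = 3
  t=1: active resources = [3], total = 3
  t=2: active resources = [3], total = 3
  t=3: active resources = [6, 3], total = 9
  t=4: active resources = [6, 4, 3], total = 13
  t=5: active resources = [6, 4], total = 10
  t=6: active resources = [6, 4, 4], total = 14
  t=7: active resources = [6, 4, 6, 4, 4], total = 24
  t=8: active resources = [6, 4], total = 10
  t=9: active resources = [6], total = 6
  t=10: active resources = [6], total = 6
Peak resource demand = 24

24


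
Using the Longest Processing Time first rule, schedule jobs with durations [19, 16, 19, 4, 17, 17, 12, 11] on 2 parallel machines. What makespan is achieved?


Sort jobs in decreasing order (LPT): [19, 19, 17, 17, 16, 12, 11, 4]
Assign each job to the least loaded machine:
  Machine 1: jobs [19, 17, 16, 4], load = 56
  Machine 2: jobs [19, 17, 12, 11], load = 59
Makespan = max load = 59

59


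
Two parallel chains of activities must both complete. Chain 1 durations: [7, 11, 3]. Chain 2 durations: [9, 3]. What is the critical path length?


Path A total = 7 + 11 + 3 = 21
Path B total = 9 + 3 = 12
Critical path = longest path = max(21, 12) = 21

21


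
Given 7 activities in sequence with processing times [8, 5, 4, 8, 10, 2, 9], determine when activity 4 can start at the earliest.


Activity 4 starts after activities 1 through 3 complete.
Predecessor durations: [8, 5, 4]
ES = 8 + 5 + 4 = 17

17


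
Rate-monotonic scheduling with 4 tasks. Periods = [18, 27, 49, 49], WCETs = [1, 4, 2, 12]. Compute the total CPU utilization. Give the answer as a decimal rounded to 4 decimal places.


Compute individual utilizations (exact fractions):
  Task 1: C/T = 1/18 (approx. 0.0556)
  Task 2: C/T = 4/27 (approx. 0.1481)
  Task 3: C/T = 2/49 (approx. 0.0408)
  Task 4: C/T = 12/49 (approx. 0.2449)
Total utilization U = 1/18 + 4/27 + 2/49 + 12/49 = 185/378
Rounded to 4 decimal places: U = 0.4894
RM (Liu & Layland) bound for 4 tasks = 0.756828; compare with U = 185/378 (approx. 0.489418)
U <= bound, so schedulable by RM sufficient condition.

0.4894


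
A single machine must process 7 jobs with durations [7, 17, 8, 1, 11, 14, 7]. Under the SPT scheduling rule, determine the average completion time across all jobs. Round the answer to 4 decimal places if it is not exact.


Sort jobs by processing time (SPT order): [1, 7, 7, 8, 11, 14, 17]
Compute completion times sequentially:
  Job 1: processing = 1, completes at 1
  Job 2: processing = 7, completes at 8
  Job 3: processing = 7, completes at 15
  Job 4: processing = 8, completes at 23
  Job 5: processing = 11, completes at 34
  Job 6: processing = 14, completes at 48
  Job 7: processing = 17, completes at 65
Sum of completion times = 194
Average completion time = 194/7 = 27.7143

27.7143


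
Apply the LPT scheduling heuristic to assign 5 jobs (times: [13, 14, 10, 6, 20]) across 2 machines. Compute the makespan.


Sort jobs in decreasing order (LPT): [20, 14, 13, 10, 6]
Assign each job to the least loaded machine:
  Machine 1: jobs [20, 10], load = 30
  Machine 2: jobs [14, 13, 6], load = 33
Makespan = max load = 33

33


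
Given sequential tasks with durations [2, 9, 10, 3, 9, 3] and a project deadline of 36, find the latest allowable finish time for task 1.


LF(activity 1) = deadline - sum of successor durations
Successors: activities 2 through 6 with durations [9, 10, 3, 9, 3]
Sum of successor durations = 34
LF = 36 - 34 = 2

2


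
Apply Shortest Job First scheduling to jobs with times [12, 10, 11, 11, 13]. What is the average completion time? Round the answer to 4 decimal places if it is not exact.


SJF order (ascending): [10, 11, 11, 12, 13]
Completion times:
  Job 1: burst=10, C=10
  Job 2: burst=11, C=21
  Job 3: burst=11, C=32
  Job 4: burst=12, C=44
  Job 5: burst=13, C=57
Average completion = 164/5 = 32.8

32.8


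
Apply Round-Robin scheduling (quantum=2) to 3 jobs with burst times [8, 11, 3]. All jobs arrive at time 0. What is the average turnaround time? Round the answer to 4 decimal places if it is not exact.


Time quantum = 2
Execution trace:
  J1 runs 2 units, time = 2
  J2 runs 2 units, time = 4
  J3 runs 2 units, time = 6
  J1 runs 2 units, time = 8
  J2 runs 2 units, time = 10
  J3 runs 1 units, time = 11
  J1 runs 2 units, time = 13
  J2 runs 2 units, time = 15
  J1 runs 2 units, time = 17
  J2 runs 2 units, time = 19
  J2 runs 2 units, time = 21
  J2 runs 1 units, time = 22
Finish times: [17, 22, 11]
Average turnaround = 50/3 = 16.6667

16.6667


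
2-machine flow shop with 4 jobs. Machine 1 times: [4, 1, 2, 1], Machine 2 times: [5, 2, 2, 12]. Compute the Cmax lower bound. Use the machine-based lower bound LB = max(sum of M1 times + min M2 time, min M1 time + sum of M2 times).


LB1 = sum(M1 times) + min(M2 times) = 8 + 2 = 10
LB2 = min(M1 times) + sum(M2 times) = 1 + 21 = 22
Lower bound = max(LB1, LB2) = max(10, 22) = 22

22


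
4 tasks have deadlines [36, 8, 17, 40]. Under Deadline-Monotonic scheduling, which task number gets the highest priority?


Sort tasks by relative deadline (ascending):
  Task 2: deadline = 8
  Task 3: deadline = 17
  Task 1: deadline = 36
  Task 4: deadline = 40
Priority order (highest first): [2, 3, 1, 4]
Highest priority task = 2

2


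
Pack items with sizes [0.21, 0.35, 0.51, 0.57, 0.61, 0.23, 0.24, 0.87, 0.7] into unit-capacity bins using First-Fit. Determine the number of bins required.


Place items sequentially using First-Fit:
  Item 0.21 -> new Bin 1
  Item 0.35 -> Bin 1 (now 0.56)
  Item 0.51 -> new Bin 2
  Item 0.57 -> new Bin 3
  Item 0.61 -> new Bin 4
  Item 0.23 -> Bin 1 (now 0.79)
  Item 0.24 -> Bin 2 (now 0.75)
  Item 0.87 -> new Bin 5
  Item 0.7 -> new Bin 6
Total bins used = 6

6


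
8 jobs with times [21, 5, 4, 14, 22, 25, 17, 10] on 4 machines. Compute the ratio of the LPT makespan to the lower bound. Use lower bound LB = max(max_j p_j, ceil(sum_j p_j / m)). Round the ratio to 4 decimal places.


LPT order: [25, 22, 21, 17, 14, 10, 5, 4]
Machine loads after assignment: [29, 27, 31, 31]
LPT makespan = 31
Lower bound = max(max_job, ceil(total/4)) = max(25, 30) = 30
Ratio = 31 / 30 = 1.0333

1.0333


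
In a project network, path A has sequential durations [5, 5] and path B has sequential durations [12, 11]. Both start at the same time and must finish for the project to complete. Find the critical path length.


Path A total = 5 + 5 = 10
Path B total = 12 + 11 = 23
Critical path = longest path = max(10, 23) = 23

23


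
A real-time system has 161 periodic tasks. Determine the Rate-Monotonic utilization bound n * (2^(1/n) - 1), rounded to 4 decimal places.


Compute 2^(1/161) = 1.0043145429
Subtract 1: 1.0043145429 - 1 = 0.0043145429
Multiply by n: 161 * 0.0043145429 = 0.6946414069
Round to 4 dp: 0.6946

0.6946


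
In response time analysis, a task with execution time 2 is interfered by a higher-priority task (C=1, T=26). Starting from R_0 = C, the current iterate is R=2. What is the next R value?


R_next = C + ceil(R_prev / T_hp) * C_hp
ceil(2 / 26) = ceil(0.0769) = 1
Interference = 1 * 1 = 1
R_next = 2 + 1 = 3

3


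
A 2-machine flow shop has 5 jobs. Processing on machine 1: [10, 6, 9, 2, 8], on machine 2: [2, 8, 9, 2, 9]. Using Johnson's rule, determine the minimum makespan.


Apply Johnson's rule:
  Group 1 (a <= b): [(4, 2, 2), (2, 6, 8), (5, 8, 9), (3, 9, 9)]
  Group 2 (a > b): [(1, 10, 2)]
Optimal job order: [4, 2, 5, 3, 1]
Schedule:
  Job 4: M1 done at 2, M2 done at 4
  Job 2: M1 done at 8, M2 done at 16
  Job 5: M1 done at 16, M2 done at 25
  Job 3: M1 done at 25, M2 done at 34
  Job 1: M1 done at 35, M2 done at 37
Makespan = 37

37


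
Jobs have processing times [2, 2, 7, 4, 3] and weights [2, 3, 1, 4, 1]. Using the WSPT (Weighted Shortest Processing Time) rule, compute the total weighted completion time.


Compute p/w ratios and sort ascending (WSPT): [(2, 3), (2, 2), (4, 4), (3, 1), (7, 1)]
Compute weighted completion times:
  Job (p=2,w=3): C=2, w*C=3*2=6
  Job (p=2,w=2): C=4, w*C=2*4=8
  Job (p=4,w=4): C=8, w*C=4*8=32
  Job (p=3,w=1): C=11, w*C=1*11=11
  Job (p=7,w=1): C=18, w*C=1*18=18
Total weighted completion time = 75

75


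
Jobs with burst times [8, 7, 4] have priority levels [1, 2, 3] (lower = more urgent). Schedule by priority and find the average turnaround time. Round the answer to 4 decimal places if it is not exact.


Sort by priority (ascending = highest first):
Order: [(1, 8), (2, 7), (3, 4)]
Completion times:
  Priority 1, burst=8, C=8
  Priority 2, burst=7, C=15
  Priority 3, burst=4, C=19
Average turnaround = 42/3 = 14.0

14.0


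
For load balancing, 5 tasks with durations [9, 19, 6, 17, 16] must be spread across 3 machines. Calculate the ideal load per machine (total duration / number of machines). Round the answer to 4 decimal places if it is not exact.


Total processing time = 9 + 19 + 6 + 17 + 16 = 67
Number of machines = 3
Ideal balanced load = 67 / 3 = 22.3333

22.3333


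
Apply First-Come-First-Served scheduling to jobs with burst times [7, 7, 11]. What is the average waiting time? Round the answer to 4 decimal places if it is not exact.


FCFS order (as given): [7, 7, 11]
Waiting times:
  Job 1: wait = 0
  Job 2: wait = 7
  Job 3: wait = 14
Sum of waiting times = 21
Average waiting time = 21/3 = 7.0

7.0


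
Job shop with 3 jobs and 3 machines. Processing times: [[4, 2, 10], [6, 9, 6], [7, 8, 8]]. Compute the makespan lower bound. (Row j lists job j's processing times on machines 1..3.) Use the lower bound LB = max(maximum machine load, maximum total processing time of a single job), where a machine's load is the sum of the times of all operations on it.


Machine loads:
  Machine 1: 4 + 6 + 7 = 17
  Machine 2: 2 + 9 + 8 = 19
  Machine 3: 10 + 6 + 8 = 24
Max machine load = 24
Job totals:
  Job 1: 16
  Job 2: 21
  Job 3: 23
Max job total = 23
Lower bound = max(24, 23) = 24

24


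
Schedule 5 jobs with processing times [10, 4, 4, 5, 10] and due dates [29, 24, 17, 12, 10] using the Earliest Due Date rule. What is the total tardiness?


Sort by due date (EDD order): [(10, 10), (5, 12), (4, 17), (4, 24), (10, 29)]
Compute completion times and tardiness:
  Job 1: p=10, d=10, C=10, tardiness=max(0,10-10)=0
  Job 2: p=5, d=12, C=15, tardiness=max(0,15-12)=3
  Job 3: p=4, d=17, C=19, tardiness=max(0,19-17)=2
  Job 4: p=4, d=24, C=23, tardiness=max(0,23-24)=0
  Job 5: p=10, d=29, C=33, tardiness=max(0,33-29)=4
Total tardiness = 9

9


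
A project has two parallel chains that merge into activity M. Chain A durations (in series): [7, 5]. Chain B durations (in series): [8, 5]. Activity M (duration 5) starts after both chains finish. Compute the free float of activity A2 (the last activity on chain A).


ES(A2) = sum of predecessors on chain A = 7
EF(A2) = ES + duration = 7 + 5 = 12
Successor of A2 is M. ES(M) = max(sum(A), sum(B)) = max(12, 13) = 13
Free float = ES(successor) - EF(current) = 13 - 12 = 1

1


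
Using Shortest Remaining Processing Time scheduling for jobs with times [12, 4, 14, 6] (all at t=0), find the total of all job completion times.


Since all jobs arrive at t=0, SRPT equals SPT ordering.
SPT order: [4, 6, 12, 14]
Completion times:
  Job 1: p=4, C=4
  Job 2: p=6, C=10
  Job 3: p=12, C=22
  Job 4: p=14, C=36
Total completion time = 4 + 10 + 22 + 36 = 72

72


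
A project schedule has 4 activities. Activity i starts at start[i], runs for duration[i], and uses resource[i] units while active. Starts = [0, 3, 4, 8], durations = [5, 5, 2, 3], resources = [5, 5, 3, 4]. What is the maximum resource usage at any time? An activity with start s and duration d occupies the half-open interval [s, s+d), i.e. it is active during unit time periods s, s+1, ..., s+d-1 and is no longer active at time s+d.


Each activity i is active on [start_i, start_i + duration_i).
Compute total resource usage per time slot:
  t=0: active resources = [5], total = 5
  t=1: active resources = [5], total = 5
  t=2: active resources = [5], total = 5
  t=3: active resources = [5, 5], total = 10
  t=4: active resources = [5, 5, 3], total = 13
  t=5: active resources = [5, 3], total = 8
  t=6: active resources = [5], total = 5
  t=7: active resources = [5], total = 5
  t=8: active resources = [4], total = 4
  t=9: active resources = [4], total = 4
  t=10: active resources = [4], total = 4
Peak resource demand = 13

13


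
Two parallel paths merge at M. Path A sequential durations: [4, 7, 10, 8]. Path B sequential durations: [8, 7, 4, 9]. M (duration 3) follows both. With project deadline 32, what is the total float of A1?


Forward pass: ES(A1) = sum of predecessors on chain A = 0
EF = ES + duration = 0 + 4 = 4
Backward pass: LF(M) = deadline = 32; LS(M) = 32 - 3 = 29
LF(A1) = LS(M) - sum(successors on chain A) = 29 - 25 = 4
LS = LF - duration = 4 - 4 = 0
Total float = LS - ES = 0 - 0 = 0

0
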